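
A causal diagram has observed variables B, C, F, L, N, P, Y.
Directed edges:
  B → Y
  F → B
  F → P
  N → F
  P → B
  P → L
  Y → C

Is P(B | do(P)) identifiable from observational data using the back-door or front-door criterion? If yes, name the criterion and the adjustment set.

P(B|do(P)): backdoor, adjust for {F}.

desc(P)\{P}={B,C,L,Y}; candidates ⊆ {F,N}.
size 0: {}; under {} P still reaches {B,C,F,N,Y} ∋ B.
{F}: P⊥B given {F} in G with P→· removed — back-door holds.
P(B|do(P)) = Σ_{F} P(B|P,F)·P(F).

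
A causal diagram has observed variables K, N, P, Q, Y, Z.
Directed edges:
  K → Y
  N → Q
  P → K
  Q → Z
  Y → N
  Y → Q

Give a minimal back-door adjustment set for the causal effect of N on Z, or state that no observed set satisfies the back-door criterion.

desc(N)\{N}={Q,Z}; candidates ⊆ {K,P,Y}.
size 0: {}; under {} N still reaches {K,P,Q,Y,Z} ∋ Z.
{Y}: N⊥Z given {Y} in G with N→· removed — back-door holds.

N→Z: minimal back-door set {Y}.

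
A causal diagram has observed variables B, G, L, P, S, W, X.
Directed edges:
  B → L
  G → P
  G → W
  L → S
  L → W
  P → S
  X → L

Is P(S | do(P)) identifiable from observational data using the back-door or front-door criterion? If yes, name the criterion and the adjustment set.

desc(P)\{P}={S}; candidates ⊆ {B,G,L,W,X}.
∅: P⊥S given ∅ in G with P→· removed — back-door holds.
P(S|do(P)) = P(S|P) — no adjustment needed.

P(S|do(P)): backdoor, adjust for ∅.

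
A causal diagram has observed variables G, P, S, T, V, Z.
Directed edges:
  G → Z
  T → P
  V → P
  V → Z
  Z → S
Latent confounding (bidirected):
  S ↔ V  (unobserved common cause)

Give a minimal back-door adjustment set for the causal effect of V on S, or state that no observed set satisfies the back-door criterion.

V→S: no observed back-door set.

desc(V)\{V}={P,S,Z}; candidates ⊆ {G,T}.
V↔S: latent back-door arc(s) into V.
size 0: {}; under {} V still reaches {S} ∋ S.
size 1: {G}, {T}; under {G} V still reaches {S} ∋ S.
size 2: {G,T}; under {G,T} V still reaches {S} ∋ S.
V↔S cannot be blocked by any observed set — no back-door set.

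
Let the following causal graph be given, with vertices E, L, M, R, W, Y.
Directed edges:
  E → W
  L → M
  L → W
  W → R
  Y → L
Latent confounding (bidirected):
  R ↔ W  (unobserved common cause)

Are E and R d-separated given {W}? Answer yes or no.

Bayes-Ball from E | {W} reaches {L,M,R,Y}.
R ∈ reach(E|{W}) ⇒ E ⊥̸ R | {W}.

No — E and R are d-connected given {W}.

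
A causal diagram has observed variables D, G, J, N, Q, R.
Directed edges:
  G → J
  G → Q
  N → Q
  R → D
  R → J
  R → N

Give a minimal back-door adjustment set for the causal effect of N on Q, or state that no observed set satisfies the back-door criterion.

N→Q: minimal back-door set ∅.

desc(N)\{N}={Q}; candidates ⊆ {D,G,J,R}.
∅: N⊥Q given ∅ in G with N→· removed — back-door holds.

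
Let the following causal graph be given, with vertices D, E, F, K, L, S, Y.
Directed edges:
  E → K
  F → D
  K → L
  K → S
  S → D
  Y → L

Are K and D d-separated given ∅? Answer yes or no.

No — K and D are d-connected given ∅.

Bayes-Ball from K | ∅ reaches {D,E,L,S}.
D ∈ reach(K|∅) ⇒ K ⊥̸ D | ∅.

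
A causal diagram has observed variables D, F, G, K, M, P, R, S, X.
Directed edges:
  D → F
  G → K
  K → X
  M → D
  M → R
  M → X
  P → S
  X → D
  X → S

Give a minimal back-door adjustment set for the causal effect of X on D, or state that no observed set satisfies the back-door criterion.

X→D: minimal back-door set {M}.

desc(X)\{X}={D,F,S}; candidates ⊆ {G,K,M,P,R}.
size 0: {}; under {} X still reaches {D,F,G,K,M,R} ∋ D.
{M}: X⊥D given {M} in G with X→· removed — back-door holds.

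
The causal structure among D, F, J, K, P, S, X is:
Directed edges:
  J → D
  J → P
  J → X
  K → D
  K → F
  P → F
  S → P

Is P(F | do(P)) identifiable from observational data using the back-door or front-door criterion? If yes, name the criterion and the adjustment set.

P(F|do(P)): backdoor, adjust for ∅.

desc(P)\{P}={F}; candidates ⊆ {D,J,K,S,X}.
∅: P⊥F given ∅ in G with P→· removed — back-door holds.
P(F|do(P)) = P(F|P) — no adjustment needed.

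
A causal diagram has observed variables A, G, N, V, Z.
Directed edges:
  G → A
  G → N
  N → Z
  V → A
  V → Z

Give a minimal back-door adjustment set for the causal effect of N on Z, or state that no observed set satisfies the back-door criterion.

N→Z: minimal back-door set ∅.

desc(N)\{N}={Z}; candidates ⊆ {A,G,V}.
∅: N⊥Z given ∅ in G with N→· removed — back-door holds.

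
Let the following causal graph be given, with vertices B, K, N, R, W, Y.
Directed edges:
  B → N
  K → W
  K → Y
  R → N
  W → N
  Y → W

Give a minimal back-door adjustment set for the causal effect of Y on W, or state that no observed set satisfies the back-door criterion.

Y→W: minimal back-door set {K}.

desc(Y)\{Y}={N,W}; candidates ⊆ {B,K,R}.
size 0: {}; under {} Y still reaches {K,N,W} ∋ W.
{K}: Y⊥W given {K} in G with Y→· removed — back-door holds.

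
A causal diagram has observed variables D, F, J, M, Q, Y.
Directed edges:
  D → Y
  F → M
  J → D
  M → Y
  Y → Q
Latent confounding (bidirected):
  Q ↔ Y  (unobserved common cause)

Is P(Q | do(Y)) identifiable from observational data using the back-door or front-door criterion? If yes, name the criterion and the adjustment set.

P(Q|do(Y)): not identifiable (no BD/FD set).

desc(Y)\{Y}={Q}; candidates ⊆ {D,F,J,M}.
Y↔Q: latent back-door arc(s) into Y.
size 0: {}; under {} Y still reaches {D,F,J,M,Q} ∋ Q.
size 1: {D}, {F}, {J} …(+1); under {D} Y still reaches {F,M,Q} ∋ Q.
size 2: {D,F}, {D,J}, {D,M} …(+3); under {D,F} Y still reaches {M,Q} ∋ Q.
Y↔Q cannot be blocked by any observed set — no back-door set.
No mediator lies on a directed Y→…→Q path.
Neither criterion identifies P(Q|do(Y)) in this graph.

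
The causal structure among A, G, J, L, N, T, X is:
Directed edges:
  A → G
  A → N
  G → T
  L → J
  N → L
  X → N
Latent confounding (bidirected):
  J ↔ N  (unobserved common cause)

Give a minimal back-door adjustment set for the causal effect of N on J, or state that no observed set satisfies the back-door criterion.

N→J: no observed back-door set.

desc(N)\{N}={J,L}; candidates ⊆ {A,G,T,X}.
N↔J: latent back-door arc(s) into N.
size 0: {}; under {} N still reaches {A,G,J,T,X} ∋ J.
size 1: {A}, {G}, {T} …(+1); under {A} N still reaches {J,X} ∋ J.
size 2: {A,G}, {A,T}, {A,X} …(+3); under {A,G} N still reaches {J,X} ∋ J.
N↔J cannot be blocked by any observed set — no back-door set.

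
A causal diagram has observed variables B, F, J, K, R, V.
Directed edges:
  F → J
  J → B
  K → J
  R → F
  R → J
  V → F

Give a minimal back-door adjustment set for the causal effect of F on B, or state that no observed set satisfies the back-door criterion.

F→B: minimal back-door set {R}.

desc(F)\{F}={B,J}; candidates ⊆ {K,R,V}.
size 0: {}; under {} F still reaches {B,J,R,V} ∋ B.
{R}: F⊥B given {R} in G with F→· removed — back-door holds.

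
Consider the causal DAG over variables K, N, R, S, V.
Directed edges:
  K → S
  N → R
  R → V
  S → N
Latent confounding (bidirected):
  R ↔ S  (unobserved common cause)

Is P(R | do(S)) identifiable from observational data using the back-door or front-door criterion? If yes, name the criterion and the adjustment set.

P(R|do(S)): frontdoor, adjust for {N}.

desc(S)\{S}={N,R,V}; candidates ⊆ {K}.
S↔R: latent back-door arc(s) into S.
size 0: {}; under {} S still reaches {K,R,V} ∋ R.
size 1: {K}; under {K} S still reaches {R,V} ∋ R.
S↔R cannot be blocked by any observed set — no back-door set.
{N}: (i) intercepts every directed S→R path; (ii) no back-door S→{N}; (iii) {S} blocks every back-door {N}→R. Front-door holds.
P(R|do(S)) = Σ_{N} P(N|S) Σ_{S'} P(R|N,S')P(S').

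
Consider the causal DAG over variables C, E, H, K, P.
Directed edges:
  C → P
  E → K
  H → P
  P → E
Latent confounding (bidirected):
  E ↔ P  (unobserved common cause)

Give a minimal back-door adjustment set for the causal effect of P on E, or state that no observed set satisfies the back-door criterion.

desc(P)\{P}={E,K}; candidates ⊆ {C,H}.
P↔E: latent back-door arc(s) into P.
size 0: {}; under {} P still reaches {C,E,H,K} ∋ E.
size 1: {C}, {H}; under {C} P still reaches {E,H,K} ∋ E.
size 2: {C,H}; under {C,H} P still reaches {E,K} ∋ E.
P↔E cannot be blocked by any observed set — no back-door set.

P→E: no observed back-door set.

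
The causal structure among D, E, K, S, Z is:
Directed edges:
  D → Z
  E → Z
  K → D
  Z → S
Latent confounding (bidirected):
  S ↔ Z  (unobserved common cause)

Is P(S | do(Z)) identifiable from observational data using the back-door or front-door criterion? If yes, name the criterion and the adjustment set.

desc(Z)\{Z}={S}; candidates ⊆ {D,E,K}.
Z↔S: latent back-door arc(s) into Z.
size 0: {}; under {} Z still reaches {D,E,K,S} ∋ S.
size 1: {D}, {E}, {K}; under {D} Z still reaches {E,S} ∋ S.
size 2: {D,E}, {D,K}, {E,K}; under {D,E} Z still reaches {S} ∋ S.
Z↔S cannot be blocked by any observed set — no back-door set.
No mediator lies on a directed Z→…→S path.
Neither criterion identifies P(S|do(Z)) in this graph.

P(S|do(Z)): not identifiable (no BD/FD set).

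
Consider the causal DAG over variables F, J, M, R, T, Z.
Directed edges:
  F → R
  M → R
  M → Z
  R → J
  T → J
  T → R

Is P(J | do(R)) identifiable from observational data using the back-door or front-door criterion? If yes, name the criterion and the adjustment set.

desc(R)\{R}={J}; candidates ⊆ {F,M,T,Z}.
size 0: {}; under {} R still reaches {F,J,M,T,Z} ∋ J.
{T}: R⊥J given {T} in G with R→· removed — back-door holds.
P(J|do(R)) = Σ_{T} P(J|R,T)·P(T).

P(J|do(R)): backdoor, adjust for {T}.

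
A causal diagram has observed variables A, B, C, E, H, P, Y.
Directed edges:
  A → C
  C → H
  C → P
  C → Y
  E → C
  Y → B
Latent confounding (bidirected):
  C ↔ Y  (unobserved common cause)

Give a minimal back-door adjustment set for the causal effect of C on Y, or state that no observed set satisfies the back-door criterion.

desc(C)\{C}={B,H,P,Y}; candidates ⊆ {A,E}.
C↔Y: latent back-door arc(s) into C.
size 0: {}; under {} C still reaches {A,B,E,Y} ∋ Y.
size 1: {A}, {E}; under {A} C still reaches {B,E,Y} ∋ Y.
size 2: {A,E}; under {A,E} C still reaches {B,Y} ∋ Y.
C↔Y cannot be blocked by any observed set — no back-door set.

C→Y: no observed back-door set.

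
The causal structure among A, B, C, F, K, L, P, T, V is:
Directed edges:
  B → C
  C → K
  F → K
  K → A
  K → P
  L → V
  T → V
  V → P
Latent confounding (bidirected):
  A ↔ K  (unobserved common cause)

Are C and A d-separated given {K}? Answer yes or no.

No — C and A are d-connected given {K}.

Bayes-Ball from C | {K} reaches {A,B,F}.
A ∈ reach(C|{K}) ⇒ C ⊥̸ A | {K}.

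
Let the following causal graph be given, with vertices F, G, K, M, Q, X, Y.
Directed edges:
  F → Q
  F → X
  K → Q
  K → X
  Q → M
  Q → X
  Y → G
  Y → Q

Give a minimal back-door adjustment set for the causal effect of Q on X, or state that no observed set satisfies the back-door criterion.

desc(Q)\{Q}={M,X}; candidates ⊆ {F,G,K,Y}.
size 0: {}; under {} Q still reaches {F,G,K,X,Y} ∋ X.
size 1: {F}, {G}, {K} …(+1); under {F} Q still reaches {G,K,X,Y} ∋ X.
{F,K}: Q⊥X given {F,K} in G with Q→· removed — back-door holds.

Q→X: minimal back-door set {F, K}.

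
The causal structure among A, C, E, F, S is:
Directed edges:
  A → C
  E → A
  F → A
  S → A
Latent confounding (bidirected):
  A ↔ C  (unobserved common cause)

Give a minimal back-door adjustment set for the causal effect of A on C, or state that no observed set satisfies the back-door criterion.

A→C: no observed back-door set.

desc(A)\{A}={C}; candidates ⊆ {E,F,S}.
A↔C: latent back-door arc(s) into A.
size 0: {}; under {} A still reaches {C,E,F,S} ∋ C.
size 1: {E}, {F}, {S}; under {E} A still reaches {C,F,S} ∋ C.
size 2: {E,F}, {E,S}, {F,S}; under {E,F} A still reaches {C,S} ∋ C.
A↔C cannot be blocked by any observed set — no back-door set.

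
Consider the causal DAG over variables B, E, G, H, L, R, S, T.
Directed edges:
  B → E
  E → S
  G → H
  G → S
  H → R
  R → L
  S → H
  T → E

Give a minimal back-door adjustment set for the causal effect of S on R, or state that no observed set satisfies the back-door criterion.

S→R: minimal back-door set {G}.

desc(S)\{S}={H,L,R}; candidates ⊆ {B,E,G,T}.
size 0: {}; under {} S still reaches {B,E,G,H,L,R,T} ∋ R.
{G}: S⊥R given {G} in G with S→· removed — back-door holds.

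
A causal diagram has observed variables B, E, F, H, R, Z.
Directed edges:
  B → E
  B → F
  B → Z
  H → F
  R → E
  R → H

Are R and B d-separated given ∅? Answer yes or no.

Bayes-Ball from R | ∅ reaches {E,F,H}.
B ∉ reach(R|∅) ⇒ R ⊥ B | ∅.

Yes — R ⊥ B | ∅.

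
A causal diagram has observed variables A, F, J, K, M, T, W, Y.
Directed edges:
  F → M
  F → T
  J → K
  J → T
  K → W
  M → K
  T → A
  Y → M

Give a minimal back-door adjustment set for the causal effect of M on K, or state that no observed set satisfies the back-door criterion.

M→K: minimal back-door set ∅.

desc(M)\{M}={K,W}; candidates ⊆ {A,F,J,T,Y}.
∅: M⊥K given ∅ in G with M→· removed — back-door holds.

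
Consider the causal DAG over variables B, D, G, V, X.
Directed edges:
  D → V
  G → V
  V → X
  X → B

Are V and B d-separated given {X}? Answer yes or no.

Bayes-Ball from V | {X} reaches {D,G}.
B ∉ reach(V|{X}) ⇒ V ⊥ B | {X}.

Yes — V ⊥ B | {X}.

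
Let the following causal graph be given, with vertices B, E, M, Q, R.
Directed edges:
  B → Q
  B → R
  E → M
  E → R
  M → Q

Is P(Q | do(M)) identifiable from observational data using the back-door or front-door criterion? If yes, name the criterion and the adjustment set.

P(Q|do(M)): backdoor, adjust for ∅.

desc(M)\{M}={Q}; candidates ⊆ {B,E,R}.
∅: M⊥Q given ∅ in G with M→· removed — back-door holds.
P(Q|do(M)) = P(Q|M) — no adjustment needed.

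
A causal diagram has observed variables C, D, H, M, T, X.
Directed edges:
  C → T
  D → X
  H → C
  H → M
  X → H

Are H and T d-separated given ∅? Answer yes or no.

Bayes-Ball from H | ∅ reaches {C,D,M,T,X}.
T ∈ reach(H|∅) ⇒ H ⊥̸ T | ∅.

No — H and T are d-connected given ∅.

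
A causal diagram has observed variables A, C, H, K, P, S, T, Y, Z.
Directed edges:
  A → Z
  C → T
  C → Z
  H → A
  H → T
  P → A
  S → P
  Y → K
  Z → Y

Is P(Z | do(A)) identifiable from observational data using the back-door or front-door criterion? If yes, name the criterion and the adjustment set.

desc(A)\{A}={K,Y,Z}; candidates ⊆ {C,H,P,S,T}.
∅: A⊥Z given ∅ in G with A→· removed — back-door holds.
P(Z|do(A)) = P(Z|A) — no adjustment needed.

P(Z|do(A)): backdoor, adjust for ∅.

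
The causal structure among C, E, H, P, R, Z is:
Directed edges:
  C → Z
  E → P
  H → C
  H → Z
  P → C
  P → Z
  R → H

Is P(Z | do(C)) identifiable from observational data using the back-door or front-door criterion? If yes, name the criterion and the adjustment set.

P(Z|do(C)): backdoor, adjust for {H, P}.

desc(C)\{C}={Z}; candidates ⊆ {E,H,P,R}.
size 0: {}; under {} C still reaches {E,H,P,R,Z} ∋ Z.
size 1: {E}, {H}, {P} …(+1); under {E} C still reaches {H,P,R,Z} ∋ Z.
{H,P}: C⊥Z given {H,P} in G with C→· removed — back-door holds.
P(Z|do(C)) = Σ_{H,P} P(Z|C,H,P)·P(H,P).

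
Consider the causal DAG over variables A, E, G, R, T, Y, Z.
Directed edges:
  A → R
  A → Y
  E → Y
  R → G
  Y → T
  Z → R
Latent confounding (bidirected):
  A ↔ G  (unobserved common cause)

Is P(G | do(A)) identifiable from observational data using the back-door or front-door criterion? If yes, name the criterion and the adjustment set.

P(G|do(A)): frontdoor, adjust for {R}.

desc(A)\{A}={G,R,T,Y}; candidates ⊆ {E,Z}.
A↔G: latent back-door arc(s) into A.
size 0: {}; under {} A still reaches {G} ∋ G.
size 1: {E}, {Z}; under {E} A still reaches {G} ∋ G.
size 2: {E,Z}; under {E,Z} A still reaches {G} ∋ G.
A↔G cannot be blocked by any observed set — no back-door set.
{R}: (i) intercepts every directed A→G path; (ii) no back-door A→{R}; (iii) {A} blocks every back-door {R}→G. Front-door holds.
P(G|do(A)) = Σ_{R} P(R|A) Σ_{A'} P(G|R,A')P(A').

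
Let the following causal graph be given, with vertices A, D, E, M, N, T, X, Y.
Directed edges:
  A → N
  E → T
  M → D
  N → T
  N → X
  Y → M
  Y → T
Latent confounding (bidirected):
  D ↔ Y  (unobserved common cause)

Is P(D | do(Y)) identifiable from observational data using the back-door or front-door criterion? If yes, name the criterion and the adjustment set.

desc(Y)\{Y}={D,M,T}; candidates ⊆ {A,E,N,X}.
Y↔D: latent back-door arc(s) into Y.
size 0: {}; under {} Y still reaches {D} ∋ D.
size 1: {A}, {E}, {N} …(+1); under {A} Y still reaches {D} ∋ D.
size 2: {A,E}, {A,N}, {A,X} …(+3); under {A,E} Y still reaches {D} ∋ D.
Y↔D cannot be blocked by any observed set — no back-door set.
{M}: (i) intercepts every directed Y→D path; (ii) no back-door Y→{M}; (iii) {Y} blocks every back-door {M}→D. Front-door holds.
P(D|do(Y)) = Σ_{M} P(M|Y) Σ_{Y'} P(D|M,Y')P(Y').

P(D|do(Y)): frontdoor, adjust for {M}.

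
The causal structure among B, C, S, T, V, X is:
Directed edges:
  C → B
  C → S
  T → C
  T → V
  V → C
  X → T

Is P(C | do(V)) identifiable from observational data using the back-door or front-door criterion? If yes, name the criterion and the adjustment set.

P(C|do(V)): backdoor, adjust for {T}.

desc(V)\{V}={B,C,S}; candidates ⊆ {T,X}.
size 0: {}; under {} V still reaches {B,C,S,T,X} ∋ C.
{T}: V⊥C given {T} in G with V→· removed — back-door holds.
P(C|do(V)) = Σ_{T} P(C|V,T)·P(T).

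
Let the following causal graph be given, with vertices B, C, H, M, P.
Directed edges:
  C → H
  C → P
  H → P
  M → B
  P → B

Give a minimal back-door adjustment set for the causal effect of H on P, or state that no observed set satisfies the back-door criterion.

desc(H)\{H}={B,P}; candidates ⊆ {C,M}.
size 0: {}; under {} H still reaches {B,C,P} ∋ P.
{C}: H⊥P given {C} in G with H→· removed — back-door holds.

H→P: minimal back-door set {C}.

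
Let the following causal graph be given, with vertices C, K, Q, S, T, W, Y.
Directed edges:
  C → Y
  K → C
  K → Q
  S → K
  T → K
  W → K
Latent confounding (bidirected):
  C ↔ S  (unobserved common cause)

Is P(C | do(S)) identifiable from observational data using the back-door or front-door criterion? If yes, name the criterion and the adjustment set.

P(C|do(S)): frontdoor, adjust for {K}.

desc(S)\{S}={C,K,Q,Y}; candidates ⊆ {T,W}.
S↔C: latent back-door arc(s) into S.
size 0: {}; under {} S still reaches {C,Y} ∋ C.
size 1: {T}, {W}; under {T} S still reaches {C,Y} ∋ C.
size 2: {T,W}; under {T,W} S still reaches {C,Y} ∋ C.
S↔C cannot be blocked by any observed set — no back-door set.
{K}: (i) intercepts every directed S→C path; (ii) no back-door S→{K}; (iii) {S} blocks every back-door {K}→C. Front-door holds.
P(C|do(S)) = Σ_{K} P(K|S) Σ_{S'} P(C|K,S')P(S').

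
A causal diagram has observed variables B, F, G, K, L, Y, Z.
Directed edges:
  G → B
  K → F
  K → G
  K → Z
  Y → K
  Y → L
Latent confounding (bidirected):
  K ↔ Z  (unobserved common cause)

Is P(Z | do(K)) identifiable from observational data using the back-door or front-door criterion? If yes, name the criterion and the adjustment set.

desc(K)\{K}={B,F,G,Z}; candidates ⊆ {L,Y}.
K↔Z: latent back-door arc(s) into K.
size 0: {}; under {} K still reaches {L,Y,Z} ∋ Z.
size 1: {L}, {Y}; under {L} K still reaches {Y,Z} ∋ Z.
size 2: {L,Y}; under {L,Y} K still reaches {Z} ∋ Z.
K↔Z cannot be blocked by any observed set — no back-door set.
No mediator lies on a directed K→…→Z path.
Neither criterion identifies P(Z|do(K)) in this graph.

P(Z|do(K)): not identifiable (no BD/FD set).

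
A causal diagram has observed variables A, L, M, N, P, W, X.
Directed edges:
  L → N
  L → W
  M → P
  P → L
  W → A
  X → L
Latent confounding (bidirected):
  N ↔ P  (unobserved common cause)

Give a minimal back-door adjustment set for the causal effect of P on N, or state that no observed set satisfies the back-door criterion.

desc(P)\{P}={A,L,N,W}; candidates ⊆ {M,X}.
P↔N: latent back-door arc(s) into P.
size 0: {}; under {} P still reaches {M,N} ∋ N.
size 1: {M}, {X}; under {M} P still reaches {N} ∋ N.
size 2: {M,X}; under {M,X} P still reaches {N} ∋ N.
P↔N cannot be blocked by any observed set — no back-door set.

P→N: no observed back-door set.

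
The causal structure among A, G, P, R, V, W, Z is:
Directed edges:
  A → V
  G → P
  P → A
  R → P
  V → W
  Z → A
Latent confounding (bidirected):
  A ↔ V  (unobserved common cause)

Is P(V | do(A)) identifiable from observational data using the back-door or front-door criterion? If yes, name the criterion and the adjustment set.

desc(A)\{A}={V,W}; candidates ⊆ {G,P,R,Z}.
A↔V: latent back-door arc(s) into A.
size 0: {}; under {} A still reaches {G,P,R,V,W,Z} ∋ V.
size 1: {G}, {P}, {R} …(+1); under {G} A still reaches {P,R,V,W,Z} ∋ V.
size 2: {G,P}, {G,R}, {G,Z} …(+3); under {G,P} A still reaches {V,W,Z} ∋ V.
A↔V cannot be blocked by any observed set — no back-door set.
No mediator lies on a directed A→…→V path.
Neither criterion identifies P(V|do(A)) in this graph.

P(V|do(A)): not identifiable (no BD/FD set).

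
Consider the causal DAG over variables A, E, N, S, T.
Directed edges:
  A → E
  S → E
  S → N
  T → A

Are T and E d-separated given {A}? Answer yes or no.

Bayes-Ball from T | {A} reaches ∅.
E ∉ reach(T|{A}) ⇒ T ⊥ E | {A}.

Yes — T ⊥ E | {A}.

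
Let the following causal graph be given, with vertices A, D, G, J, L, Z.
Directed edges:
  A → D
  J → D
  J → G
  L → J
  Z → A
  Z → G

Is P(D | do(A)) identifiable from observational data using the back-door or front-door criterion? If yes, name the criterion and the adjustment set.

P(D|do(A)): backdoor, adjust for ∅.

desc(A)\{A}={D}; candidates ⊆ {G,J,L,Z}.
∅: A⊥D given ∅ in G with A→· removed — back-door holds.
P(D|do(A)) = P(D|A) — no adjustment needed.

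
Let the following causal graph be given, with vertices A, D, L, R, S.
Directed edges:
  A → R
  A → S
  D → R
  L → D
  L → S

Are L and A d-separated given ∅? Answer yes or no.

Yes — L ⊥ A | ∅.

Bayes-Ball from L | ∅ reaches {D,R,S}.
A ∉ reach(L|∅) ⇒ L ⊥ A | ∅.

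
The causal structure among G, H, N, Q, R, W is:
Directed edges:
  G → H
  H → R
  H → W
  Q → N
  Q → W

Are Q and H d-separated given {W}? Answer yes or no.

No — Q and H are d-connected given {W}.

Bayes-Ball from Q | {W} reaches {G,H,N,R}.
H ∈ reach(Q|{W}) ⇒ Q ⊥̸ H | {W}.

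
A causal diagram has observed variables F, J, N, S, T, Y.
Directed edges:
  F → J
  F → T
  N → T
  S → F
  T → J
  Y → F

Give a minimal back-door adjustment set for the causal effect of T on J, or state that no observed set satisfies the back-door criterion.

desc(T)\{T}={J}; candidates ⊆ {F,N,S,Y}.
size 0: {}; under {} T still reaches {F,J,N,S,Y} ∋ J.
{F}: T⊥J given {F} in G with T→· removed — back-door holds.

T→J: minimal back-door set {F}.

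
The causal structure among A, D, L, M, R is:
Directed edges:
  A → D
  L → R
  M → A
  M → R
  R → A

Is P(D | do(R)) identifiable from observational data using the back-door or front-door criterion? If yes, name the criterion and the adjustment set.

desc(R)\{R}={A,D}; candidates ⊆ {L,M}.
size 0: {}; under {} R still reaches {A,D,L,M} ∋ D.
{M}: R⊥D given {M} in G with R→· removed — back-door holds.
P(D|do(R)) = Σ_{M} P(D|R,M)·P(M).

P(D|do(R)): backdoor, adjust for {M}.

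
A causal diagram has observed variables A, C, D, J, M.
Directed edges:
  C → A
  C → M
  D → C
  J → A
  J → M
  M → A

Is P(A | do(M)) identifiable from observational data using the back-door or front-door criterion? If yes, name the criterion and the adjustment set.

desc(M)\{M}={A}; candidates ⊆ {C,D,J}.
size 0: {}; under {} M still reaches {A,C,D,J} ∋ A.
size 1: {C}, {D}, {J}; under {C} M still reaches {A,J} ∋ A.
{C,J}: M⊥A given {C,J} in G with M→· removed — back-door holds.
P(A|do(M)) = Σ_{C,J} P(A|M,C,J)·P(C,J).

P(A|do(M)): backdoor, adjust for {C, J}.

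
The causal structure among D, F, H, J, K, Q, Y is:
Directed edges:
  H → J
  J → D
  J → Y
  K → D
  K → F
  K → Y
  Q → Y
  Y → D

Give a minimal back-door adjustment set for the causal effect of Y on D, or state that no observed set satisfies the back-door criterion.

desc(Y)\{Y}={D}; candidates ⊆ {F,H,J,K,Q}.
size 0: {}; under {} Y still reaches {D,F,H,J,K,Q} ∋ D.
size 1: {F}, {H}, {J} …(+2); under {F} Y still reaches {D,H,J,K,Q} ∋ D.
{J,K}: Y⊥D given {J,K} in G with Y→· removed — back-door holds.

Y→D: minimal back-door set {J, K}.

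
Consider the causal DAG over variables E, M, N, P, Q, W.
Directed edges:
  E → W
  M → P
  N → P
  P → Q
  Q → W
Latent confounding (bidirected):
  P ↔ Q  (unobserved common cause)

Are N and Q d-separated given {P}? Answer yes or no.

Bayes-Ball from N | {P} reaches {M,Q,W}.
Q ∈ reach(N|{P}) ⇒ N ⊥̸ Q | {P}.

No — N and Q are d-connected given {P}.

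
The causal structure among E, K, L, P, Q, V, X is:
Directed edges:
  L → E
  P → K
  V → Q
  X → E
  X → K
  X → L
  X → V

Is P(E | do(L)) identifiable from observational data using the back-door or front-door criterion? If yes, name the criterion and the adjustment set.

desc(L)\{L}={E}; candidates ⊆ {K,P,Q,V,X}.
size 0: {}; under {} L still reaches {E,K,Q,V,X} ∋ E.
{X}: L⊥E given {X} in G with L→· removed — back-door holds.
P(E|do(L)) = Σ_{X} P(E|L,X)·P(X).

P(E|do(L)): backdoor, adjust for {X}.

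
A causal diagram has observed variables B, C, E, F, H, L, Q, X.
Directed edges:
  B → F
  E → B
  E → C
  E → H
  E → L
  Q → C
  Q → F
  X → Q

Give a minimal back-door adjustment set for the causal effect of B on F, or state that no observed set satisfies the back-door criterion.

desc(B)\{B}={F}; candidates ⊆ {C,E,H,L,Q,X}.
∅: B⊥F given ∅ in G with B→· removed — back-door holds.

B→F: minimal back-door set ∅.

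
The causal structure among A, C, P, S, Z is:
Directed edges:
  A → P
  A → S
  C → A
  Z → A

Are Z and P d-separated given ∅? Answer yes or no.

No — Z and P are d-connected given ∅.

Bayes-Ball from Z | ∅ reaches {A,P,S}.
P ∈ reach(Z|∅) ⇒ Z ⊥̸ P | ∅.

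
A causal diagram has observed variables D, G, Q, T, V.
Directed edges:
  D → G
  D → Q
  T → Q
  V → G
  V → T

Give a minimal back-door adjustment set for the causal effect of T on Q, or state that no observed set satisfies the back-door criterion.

T→Q: minimal back-door set ∅.

desc(T)\{T}={Q}; candidates ⊆ {D,G,V}.
∅: T⊥Q given ∅ in G with T→· removed — back-door holds.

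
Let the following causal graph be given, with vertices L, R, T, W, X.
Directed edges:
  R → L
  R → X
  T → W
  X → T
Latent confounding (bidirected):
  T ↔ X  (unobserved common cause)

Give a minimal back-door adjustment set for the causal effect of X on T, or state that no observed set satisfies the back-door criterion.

X→T: no observed back-door set.

desc(X)\{X}={T,W}; candidates ⊆ {L,R}.
X↔T: latent back-door arc(s) into X.
size 0: {}; under {} X still reaches {L,R,T,W} ∋ T.
size 1: {L}, {R}; under {L} X still reaches {R,T,W} ∋ T.
size 2: {L,R}; under {L,R} X still reaches {T,W} ∋ T.
X↔T cannot be blocked by any observed set — no back-door set.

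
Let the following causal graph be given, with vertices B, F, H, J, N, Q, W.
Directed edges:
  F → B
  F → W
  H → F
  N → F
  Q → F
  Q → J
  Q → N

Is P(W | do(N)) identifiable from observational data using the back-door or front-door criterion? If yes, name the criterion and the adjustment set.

P(W|do(N)): backdoor, adjust for {Q}.

desc(N)\{N}={B,F,W}; candidates ⊆ {H,J,Q}.
size 0: {}; under {} N still reaches {B,F,J,Q,W} ∋ W.
{Q}: N⊥W given {Q} in G with N→· removed — back-door holds.
P(W|do(N)) = Σ_{Q} P(W|N,Q)·P(Q).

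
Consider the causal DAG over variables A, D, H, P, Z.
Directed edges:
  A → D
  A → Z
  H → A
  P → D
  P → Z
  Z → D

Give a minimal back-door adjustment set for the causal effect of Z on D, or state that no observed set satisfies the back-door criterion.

desc(Z)\{Z}={D}; candidates ⊆ {A,H,P}.
size 0: {}; under {} Z still reaches {A,D,H,P} ∋ D.
size 1: {A}, {H}, {P}; under {A} Z still reaches {D,P} ∋ D.
{A,P}: Z⊥D given {A,P} in G with Z→· removed — back-door holds.

Z→D: minimal back-door set {A, P}.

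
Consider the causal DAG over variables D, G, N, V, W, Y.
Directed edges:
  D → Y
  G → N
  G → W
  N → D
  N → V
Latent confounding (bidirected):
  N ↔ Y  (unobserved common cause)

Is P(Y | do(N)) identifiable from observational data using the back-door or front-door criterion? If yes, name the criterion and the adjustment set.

P(Y|do(N)): frontdoor, adjust for {D}.

desc(N)\{N}={D,V,Y}; candidates ⊆ {G,W}.
N↔Y: latent back-door arc(s) into N.
size 0: {}; under {} N still reaches {G,W,Y} ∋ Y.
size 1: {G}, {W}; under {G} N still reaches {Y} ∋ Y.
size 2: {G,W}; under {G,W} N still reaches {Y} ∋ Y.
N↔Y cannot be blocked by any observed set — no back-door set.
{D}: (i) intercepts every directed N→Y path; (ii) no back-door N→{D}; (iii) {N} blocks every back-door {D}→Y. Front-door holds.
P(Y|do(N)) = Σ_{D} P(D|N) Σ_{N'} P(Y|D,N')P(N').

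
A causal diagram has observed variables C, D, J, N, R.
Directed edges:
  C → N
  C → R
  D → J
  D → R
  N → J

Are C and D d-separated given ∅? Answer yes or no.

Bayes-Ball from C | ∅ reaches {J,N,R}.
D ∉ reach(C|∅) ⇒ C ⊥ D | ∅.

Yes — C ⊥ D | ∅.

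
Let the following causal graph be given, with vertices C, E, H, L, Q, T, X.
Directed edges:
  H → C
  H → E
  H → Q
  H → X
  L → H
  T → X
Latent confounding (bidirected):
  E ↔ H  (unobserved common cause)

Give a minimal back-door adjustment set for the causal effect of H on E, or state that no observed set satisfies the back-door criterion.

desc(H)\{H}={C,E,Q,X}; candidates ⊆ {L,T}.
H↔E: latent back-door arc(s) into H.
size 0: {}; under {} H still reaches {E,L} ∋ E.
size 1: {L}, {T}; under {L} H still reaches {E} ∋ E.
size 2: {L,T}; under {L,T} H still reaches {E} ∋ E.
H↔E cannot be blocked by any observed set — no back-door set.

H→E: no observed back-door set.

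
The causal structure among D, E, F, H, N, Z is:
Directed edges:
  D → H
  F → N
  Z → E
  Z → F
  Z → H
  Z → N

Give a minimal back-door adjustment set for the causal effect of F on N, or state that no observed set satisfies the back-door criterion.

desc(F)\{F}={N}; candidates ⊆ {D,E,H,Z}.
size 0: {}; under {} F still reaches {E,H,N,Z} ∋ N.
{Z}: F⊥N given {Z} in G with F→· removed — back-door holds.

F→N: minimal back-door set {Z}.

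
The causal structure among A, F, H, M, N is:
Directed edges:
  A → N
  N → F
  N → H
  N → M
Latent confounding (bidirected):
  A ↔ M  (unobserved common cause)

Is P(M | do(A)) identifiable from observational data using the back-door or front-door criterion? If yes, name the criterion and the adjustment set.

P(M|do(A)): frontdoor, adjust for {N}.

desc(A)\{A}={F,H,M,N}; candidates ⊆ {—}.
A↔M: latent back-door arc(s) into A.
size 0: {}; under {} A still reaches {M} ∋ M.
A↔M cannot be blocked by any observed set — no back-door set.
{N}: (i) intercepts every directed A→M path; (ii) no back-door A→{N}; (iii) {A} blocks every back-door {N}→M. Front-door holds.
P(M|do(A)) = Σ_{N} P(N|A) Σ_{A'} P(M|N,A')P(A').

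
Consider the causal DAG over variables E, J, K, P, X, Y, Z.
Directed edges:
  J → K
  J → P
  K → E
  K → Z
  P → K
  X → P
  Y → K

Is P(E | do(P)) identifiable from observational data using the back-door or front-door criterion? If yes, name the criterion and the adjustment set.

desc(P)\{P}={E,K,Z}; candidates ⊆ {J,X,Y}.
size 0: {}; under {} P still reaches {E,J,K,X,Z} ∋ E.
{J}: P⊥E given {J} in G with P→· removed — back-door holds.
P(E|do(P)) = Σ_{J} P(E|P,J)·P(J).

P(E|do(P)): backdoor, adjust for {J}.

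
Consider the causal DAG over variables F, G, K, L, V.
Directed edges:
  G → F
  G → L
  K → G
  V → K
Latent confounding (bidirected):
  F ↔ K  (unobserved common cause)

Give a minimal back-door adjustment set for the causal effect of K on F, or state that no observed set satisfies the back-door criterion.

desc(K)\{K}={F,G,L}; candidates ⊆ {V}.
K↔F: latent back-door arc(s) into K.
size 0: {}; under {} K still reaches {F,V} ∋ F.
size 1: {V}; under {V} K still reaches {F} ∋ F.
K↔F cannot be blocked by any observed set — no back-door set.

K→F: no observed back-door set.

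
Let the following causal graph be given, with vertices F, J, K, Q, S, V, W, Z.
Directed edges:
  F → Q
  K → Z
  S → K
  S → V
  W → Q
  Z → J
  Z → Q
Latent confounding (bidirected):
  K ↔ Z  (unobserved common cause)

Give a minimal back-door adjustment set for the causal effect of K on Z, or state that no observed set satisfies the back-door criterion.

desc(K)\{K}={J,Q,Z}; candidates ⊆ {F,S,V,W}.
K↔Z: latent back-door arc(s) into K.
size 0: {}; under {} K still reaches {J,Q,S,V,Z} ∋ Z.
size 1: {F}, {S}, {V} …(+1); under {F} K still reaches {J,Q,S,V,Z} ∋ Z.
size 2: {F,S}, {F,V}, {F,W} …(+3); under {F,S} K still reaches {J,Q,Z} ∋ Z.
K↔Z cannot be blocked by any observed set — no back-door set.

K→Z: no observed back-door set.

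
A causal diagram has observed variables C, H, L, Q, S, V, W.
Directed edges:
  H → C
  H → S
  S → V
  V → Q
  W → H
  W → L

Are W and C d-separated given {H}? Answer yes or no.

Bayes-Ball from W | {H} reaches {L}.
C ∉ reach(W|{H}) ⇒ W ⊥ C | {H}.

Yes — W ⊥ C | {H}.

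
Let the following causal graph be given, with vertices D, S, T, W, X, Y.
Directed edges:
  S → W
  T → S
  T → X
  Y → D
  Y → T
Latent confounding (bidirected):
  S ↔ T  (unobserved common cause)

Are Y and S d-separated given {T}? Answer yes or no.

No — Y and S are d-connected given {T}.

Bayes-Ball from Y | {T} reaches {D,S,W}.
S ∈ reach(Y|{T}) ⇒ Y ⊥̸ S | {T}.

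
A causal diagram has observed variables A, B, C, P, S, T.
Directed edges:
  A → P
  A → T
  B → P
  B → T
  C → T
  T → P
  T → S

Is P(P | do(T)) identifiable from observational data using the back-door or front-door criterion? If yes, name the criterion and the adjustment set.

P(P|do(T)): backdoor, adjust for {A, B}.

desc(T)\{T}={P,S}; candidates ⊆ {A,B,C}.
size 0: {}; under {} T still reaches {A,B,C,P} ∋ P.
size 1: {A}, {B}, {C}; under {A} T still reaches {B,C,P} ∋ P.
{A,B}: T⊥P given {A,B} in G with T→· removed — back-door holds.
P(P|do(T)) = Σ_{A,B} P(P|T,A,B)·P(A,B).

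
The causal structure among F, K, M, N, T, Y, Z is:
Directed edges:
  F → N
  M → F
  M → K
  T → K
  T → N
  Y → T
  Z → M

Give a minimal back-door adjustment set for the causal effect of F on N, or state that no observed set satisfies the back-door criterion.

F→N: minimal back-door set ∅.

desc(F)\{F}={N}; candidates ⊆ {K,M,T,Y,Z}.
∅: F⊥N given ∅ in G with F→· removed — back-door holds.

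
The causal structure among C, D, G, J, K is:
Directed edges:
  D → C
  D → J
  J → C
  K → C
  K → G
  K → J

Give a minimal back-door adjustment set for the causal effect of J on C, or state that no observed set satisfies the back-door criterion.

J→C: minimal back-door set {D, K}.

desc(J)\{J}={C}; candidates ⊆ {D,G,K}.
size 0: {}; under {} J still reaches {C,D,G,K} ∋ C.
size 1: {D}, {G}, {K}; under {D} J still reaches {C,G,K} ∋ C.
{D,K}: J⊥C given {D,K} in G with J→· removed — back-door holds.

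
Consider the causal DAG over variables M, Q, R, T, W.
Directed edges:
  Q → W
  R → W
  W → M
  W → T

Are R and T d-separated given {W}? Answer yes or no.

Bayes-Ball from R | {W} reaches {Q}.
T ∉ reach(R|{W}) ⇒ R ⊥ T | {W}.

Yes — R ⊥ T | {W}.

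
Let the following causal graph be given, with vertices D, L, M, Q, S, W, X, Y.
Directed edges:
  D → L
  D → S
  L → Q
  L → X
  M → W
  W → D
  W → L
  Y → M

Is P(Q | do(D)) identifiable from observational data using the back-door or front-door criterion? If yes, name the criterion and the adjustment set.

desc(D)\{D}={L,Q,S,X}; candidates ⊆ {M,W,Y}.
size 0: {}; under {} D still reaches {L,M,Q,W,X,Y} ∋ Q.
{W}: D⊥Q given {W} in G with D→· removed — back-door holds.
P(Q|do(D)) = Σ_{W} P(Q|D,W)·P(W).

P(Q|do(D)): backdoor, adjust for {W}.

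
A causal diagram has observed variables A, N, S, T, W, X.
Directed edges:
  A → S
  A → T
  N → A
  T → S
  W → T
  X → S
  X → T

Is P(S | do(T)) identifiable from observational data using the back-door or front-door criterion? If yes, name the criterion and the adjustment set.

desc(T)\{T}={S}; candidates ⊆ {A,N,W,X}.
size 0: {}; under {} T still reaches {A,N,S,W,X} ∋ S.
size 1: {A}, {N}, {W} …(+1); under {A} T still reaches {S,W,X} ∋ S.
{A,X}: T⊥S given {A,X} in G with T→· removed — back-door holds.
P(S|do(T)) = Σ_{A,X} P(S|T,A,X)·P(A,X).

P(S|do(T)): backdoor, adjust for {A, X}.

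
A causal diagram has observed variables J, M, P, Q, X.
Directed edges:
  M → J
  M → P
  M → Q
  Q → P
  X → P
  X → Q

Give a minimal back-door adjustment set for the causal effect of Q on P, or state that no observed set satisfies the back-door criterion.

desc(Q)\{Q}={P}; candidates ⊆ {J,M,X}.
size 0: {}; under {} Q still reaches {J,M,P,X} ∋ P.
size 1: {J}, {M}, {X}; under {J} Q still reaches {M,P,X} ∋ P.
{M,X}: Q⊥P given {M,X} in G with Q→· removed — back-door holds.

Q→P: minimal back-door set {M, X}.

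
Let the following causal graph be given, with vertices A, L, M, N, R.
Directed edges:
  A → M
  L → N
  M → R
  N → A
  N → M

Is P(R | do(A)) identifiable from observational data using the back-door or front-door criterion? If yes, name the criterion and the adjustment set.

P(R|do(A)): backdoor, adjust for {N}.

desc(A)\{A}={M,R}; candidates ⊆ {L,N}.
size 0: {}; under {} A still reaches {L,M,N,R} ∋ R.
{N}: A⊥R given {N} in G with A→· removed — back-door holds.
P(R|do(A)) = Σ_{N} P(R|A,N)·P(N).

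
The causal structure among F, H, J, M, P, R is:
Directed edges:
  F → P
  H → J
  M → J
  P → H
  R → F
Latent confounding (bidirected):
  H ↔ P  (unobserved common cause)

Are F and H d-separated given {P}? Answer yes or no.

No — F and H are d-connected given {P}.

Bayes-Ball from F | {P} reaches {H,J,R}.
H ∈ reach(F|{P}) ⇒ F ⊥̸ H | {P}.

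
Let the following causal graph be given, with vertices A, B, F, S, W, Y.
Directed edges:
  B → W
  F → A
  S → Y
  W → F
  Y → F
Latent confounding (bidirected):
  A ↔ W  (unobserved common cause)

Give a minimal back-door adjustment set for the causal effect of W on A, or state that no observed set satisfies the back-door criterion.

W→A: no observed back-door set.

desc(W)\{W}={A,F}; candidates ⊆ {B,S,Y}.
W↔A: latent back-door arc(s) into W.
size 0: {}; under {} W still reaches {A,B} ∋ A.
size 1: {B}, {S}, {Y}; under {B} W still reaches {A} ∋ A.
size 2: {B,S}, {B,Y}, {S,Y}; under {B,S} W still reaches {A} ∋ A.
W↔A cannot be blocked by any observed set — no back-door set.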